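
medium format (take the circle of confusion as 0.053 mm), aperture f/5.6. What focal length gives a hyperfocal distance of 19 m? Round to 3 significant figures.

From H = f²/(N·c) + f, with f ≪ H: f ≈ √(H·N·c) = √(19000 × 5.6 × 0.053) = √5639.2 ≈ 75.09 mm.
Exact: f² + N·c·f − N·c·H = 0 ⇒ f = (−N·c + √((N·c)² + 4·N·c·H))/2 = (−0.2968 + √22557)/2 ≈ 74.946 mm ≈ 74.9 mm.

74.9 mm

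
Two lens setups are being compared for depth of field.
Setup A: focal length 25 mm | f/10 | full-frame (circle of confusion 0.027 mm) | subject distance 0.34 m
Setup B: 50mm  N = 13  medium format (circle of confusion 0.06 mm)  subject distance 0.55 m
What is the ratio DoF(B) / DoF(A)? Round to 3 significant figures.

Setup A: H = 25²/(10×0.027) + 25 ≈ 2339.8 mm; DoF = Df − Dn = 393.555 − 299.275 ≈ 94.280 mm.
Setup B: H = 50²/(13×0.06) + 50 ≈ 3255.1 mm; DoF = Df − Dn = 651.66 − 475.78 ≈ 175.88 mm.
Ratio = 175.88 / 94.280 ≈ 1.87.

1.87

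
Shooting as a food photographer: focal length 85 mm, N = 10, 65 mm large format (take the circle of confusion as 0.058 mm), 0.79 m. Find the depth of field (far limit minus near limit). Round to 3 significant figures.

89.7 mm

Hyperfocal distance H = f²/(N·c) + f = 85²/(10 × 0.058) + 85 = 7225/0.58 + 85 ≈ 12541.9 mm ≈ 12.54 m.
Near limit Dn = s·(H − f)/(H + s − 2f) = 790 × (12541.9 − 85) / (12541.9 + 790 − 2 × 85) = 790 × 12456.9 / 13161.9 ≈ 747.685 mm.
Far limit Df = s·(H − f)/(H − s) = 790 × (12541.9 − 85) / (12541.9 − 790) = 790 × 12456.9 / 11751.9 ≈ 837.392 mm.
Depth of field = Df − Dn = 837.392 − 747.685 ≈ 89.707 mm.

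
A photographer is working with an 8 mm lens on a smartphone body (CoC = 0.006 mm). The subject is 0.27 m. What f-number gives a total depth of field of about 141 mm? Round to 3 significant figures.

Write h = H − f = f²/(N·c). The thin-lens limits are Dn = s·h/(h + (s−f)) and Df = s·h/(h − (s−f)), so DoF = Df − Dn = 2·s·(s−f)·h / (h² − (s−f)²).
That is a quadratic in h: DoF·h² − 2·s·(s−f)·h − DoF·(s−f)² = 0 ⇒ h = (s−f)·(s + √(s² + DoF²)) / DoF = 262 × (270 + √(270² + 141²)) / 141 = 262 × (270 + 304.600) / 141 ≈ 1067.7 mm.
Then N = f²/(c·h) = 8² / (0.006 × 1067.7) = 64 / 6.4062 ≈ 9.99.

f/9.99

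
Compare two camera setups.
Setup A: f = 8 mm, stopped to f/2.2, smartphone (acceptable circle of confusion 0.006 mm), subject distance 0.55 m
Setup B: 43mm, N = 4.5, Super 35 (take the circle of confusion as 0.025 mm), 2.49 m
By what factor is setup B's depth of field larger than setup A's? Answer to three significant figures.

Setup A: H = 8²/(2.2×0.006) + 8 ≈ 4856.5 mm; DoF = Df − Dn = 619.22 − 494.70 ≈ 124.52 mm.
Setup B: H = 43²/(4.5×0.025) + 43 ≈ 16478.6 mm; DoF = Df − Dn = 2925.57 − 2167.32 ≈ 758.25 mm.
Ratio = 758.25 / 124.52 ≈ 6.09.

6.09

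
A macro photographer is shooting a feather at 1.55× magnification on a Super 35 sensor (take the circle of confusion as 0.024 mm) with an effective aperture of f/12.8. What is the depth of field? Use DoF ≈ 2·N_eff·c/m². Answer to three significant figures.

0.256 mm

At magnification m, DoF ≈ 2·N_eff·c/m² = 2 × 12.8 × 0.024 / 1.55² = 0.6144 / 2.403 ≈ 0.256 mm.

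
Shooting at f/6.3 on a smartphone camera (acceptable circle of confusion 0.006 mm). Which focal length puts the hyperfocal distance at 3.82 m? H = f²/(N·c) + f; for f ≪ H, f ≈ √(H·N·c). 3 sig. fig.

From H = f²/(N·c) + f, with f ≪ H: f ≈ √(H·N·c) = √(3820 × 6.3 × 0.006) = √144.40 ≈ 12.02 mm.
The +f correction barely moves this — solving exactly, f² + N·c·f − N·c·H = 0 ⇒ f = (−N·c + √((N·c)² + 4·N·c·H))/2 = (−0.0378 + √577.59)/2 ≈ 11.998 mm, so f ≈ 12.0 mm.

12.0 mm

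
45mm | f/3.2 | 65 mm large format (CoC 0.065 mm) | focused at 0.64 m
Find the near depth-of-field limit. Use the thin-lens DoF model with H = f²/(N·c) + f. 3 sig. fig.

0.603 m

Hyperfocal distance H = f²/(N·c) + f = 45²/(3.2 × 0.065) + 45 = 2025/0.208 + 45 ≈ 9780.6 mm ≈ 9.781 m.
Near limit Dn = s·(H − f)/(H + s − 2f) = 640 × (9780.6 − 45) / (9780.6 + 640 − 2 × 45) = 640 × 9735.6 / 10330.6 ≈ 603.14 mm ≈ 0.603 m.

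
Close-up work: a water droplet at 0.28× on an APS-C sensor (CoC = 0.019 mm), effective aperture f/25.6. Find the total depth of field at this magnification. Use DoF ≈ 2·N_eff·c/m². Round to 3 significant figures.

At magnification m, DoF ≈ 2·N_eff·c/m² = 2 × 25.6 × 0.019 / 0.28² = 0.9728 / 0.0784 ≈ 12.4 mm.

12.4 mm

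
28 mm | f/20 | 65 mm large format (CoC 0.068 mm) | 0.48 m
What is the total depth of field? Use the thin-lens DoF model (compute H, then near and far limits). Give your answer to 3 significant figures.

1.95 m

Hyperfocal distance H = f²/(N·c) + f = 28²/(20 × 0.068) + 28 = 784/1.36 + 28 ≈ 604.5 mm ≈ 0.604 m.
Near limit Dn = s·(H − f)/(H + s − 2f) = 480 × (604.5 − 28) / (604.5 + 480 − 2 × 28) = 480 × 576.5 / 1028.5 ≈ 269.0 mm.
Far limit Df = s·(H − f)/(H − s) = 480 × (604.5 − 28) / (604.5 − 480) = 480 × 576.5 / 124.5 ≈ 2223.1 mm.
Depth of field = Df − Dn = 2223.1 − 269.0 ≈ 1954.1 mm ≈ 1.95 m.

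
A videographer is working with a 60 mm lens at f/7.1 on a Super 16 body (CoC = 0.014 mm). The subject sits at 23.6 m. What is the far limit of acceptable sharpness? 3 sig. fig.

Hyperfocal distance H = f²/(N·c) + f = 60²/(7.1 × 0.014) + 60 = 3600/0.0994 + 60 ≈ 36277.3 mm ≈ 36.28 m.
Far limit Df = s·(H − f)/(H − s) = 23600 × (36277.3 − 60) / (36277.3 − 23600) = 23600 × 36217.3 / 12677.3 ≈ 67422 mm ≈ 67.4 m.

67.4 m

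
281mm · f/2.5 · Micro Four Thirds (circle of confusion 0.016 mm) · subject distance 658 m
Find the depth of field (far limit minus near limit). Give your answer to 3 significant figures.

493 m

Hyperfocal distance H = f²/(N·c) + f = 281²/(2.5 × 0.016) + 281 = 78961/0.04 + 281 ≈ 1974306.0 mm ≈ 1974 m.
Near limit Dn = s·(H − f)/(H + s − 2f) = 658000 × (1974306.0 − 281) / (1974306.0 + 658000 − 2 × 281) = 658000 × 1974025.0 / 2631744.0 ≈ 493554 mm.
Far limit Df = s·(H − f)/(H − s) = 658000 × (1974306.0 − 281) / (1974306.0 − 658000) = 658000 × 1974025.0 / 1316306.0 ≈ 986783 mm.
Depth of field = Df − Dn = 986783 − 493554 ≈ 493229 mm ≈ 493 m.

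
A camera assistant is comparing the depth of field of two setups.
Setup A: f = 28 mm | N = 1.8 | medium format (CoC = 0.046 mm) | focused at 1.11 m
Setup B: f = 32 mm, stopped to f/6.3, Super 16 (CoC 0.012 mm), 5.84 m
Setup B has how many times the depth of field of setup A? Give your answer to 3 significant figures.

Setup A: H = 28²/(1.8×0.046) + 28 ≈ 9496.6 mm; DoF = Df − Dn = 1253.21 − 996.17 ≈ 257.04 mm.
Setup B: H = 32²/(6.3×0.012) + 32 ≈ 13577.0 mm; DoF = Df − Dn = 10224.0 − 4087.4 ≈ 6136.6 mm.
Ratio = 6136.6 / 257.04 ≈ 23.9.

23.9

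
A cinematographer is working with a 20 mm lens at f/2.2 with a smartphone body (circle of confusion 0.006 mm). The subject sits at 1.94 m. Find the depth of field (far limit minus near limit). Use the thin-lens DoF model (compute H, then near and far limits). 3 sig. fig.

247 mm

Hyperfocal distance H = f²/(N·c) + f = 20²/(2.2 × 0.006) + 20 = 400/0.0132 + 20 ≈ 30323.0 mm ≈ 30.32 m.
Near limit Dn = s·(H − f)/(H + s − 2f) = 1940 × (30323.0 − 20) / (30323.0 + 1940 − 2 × 20) = 1940 × 30303.0 / 32223.0 ≈ 1824.41 mm.
Far limit Df = s·(H − f)/(H − s) = 1940 × (30323.0 − 20) / (30323.0 − 1940) = 1940 × 30303.0 / 28383.0 ≈ 2071.23 mm.
Depth of field = Df − Dn = 2071.23 − 1824.41 ≈ 246.82 mm.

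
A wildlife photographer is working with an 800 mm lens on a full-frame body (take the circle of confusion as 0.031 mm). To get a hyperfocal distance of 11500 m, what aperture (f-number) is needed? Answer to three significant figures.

f/1.80

Rearrange H = f²/(N·c) + f for N: N = f² / ((H − f)·c).
N = 800² / ((11500000 − 800) × 0.031) = 640000 / 356475 ≈ 1.80.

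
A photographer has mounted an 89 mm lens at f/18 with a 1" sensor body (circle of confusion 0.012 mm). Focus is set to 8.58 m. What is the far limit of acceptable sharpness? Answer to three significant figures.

11.2 m

Hyperfocal distance H = f²/(N·c) + f = 89²/(18 × 0.012) + 89 = 7921/0.216 + 89 ≈ 36760.3 mm ≈ 36.76 m.
Far limit Df = s·(H − f)/(H − s) = 8580 × (36760.3 − 89) / (36760.3 − 8580) = 8580 × 36671.3 / 28180.3 ≈ 11165 mm ≈ 11.2 m.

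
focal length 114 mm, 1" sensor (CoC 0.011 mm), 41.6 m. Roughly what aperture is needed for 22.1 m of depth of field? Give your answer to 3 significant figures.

Write h = H − f = f²/(N·c). The thin-lens limits are Dn = s·h/(h + (s−f)) and Df = s·h/(h − (s−f)), so DoF = Df − Dn = 2·s·(s−f)·h / (h² − (s−f)²).
That is a quadratic in h: DoF·h² − 2·s·(s−f)·h − DoF·(s−f)² = 0 ⇒ h = (s−f)·(s + √(s² + DoF²)) / DoF = 41486 × (41600 + √(41600² + 22100²)) / 22100 = 41486 × (41600 + 47105.9) / 22100 ≈ 166518 mm.
Then N = f²/(c·h) = 114² / (0.011 × 166518) = 12996 / 1831.7 ≈ 7.10.

f/7.10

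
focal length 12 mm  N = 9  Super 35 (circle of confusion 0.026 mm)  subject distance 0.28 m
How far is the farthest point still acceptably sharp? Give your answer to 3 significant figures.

Hyperfocal distance H = f²/(N·c) + f = 12²/(9 × 0.026) + 12 = 144/0.234 + 12 ≈ 627.4 mm ≈ 0.627 m.
Far limit Df = s·(H − f)/(H − s) = 280 × (627.4 − 12) / (627.4 − 280) = 280 × 615.4 / 347.4 ≈ 496.01 mm.

496 mm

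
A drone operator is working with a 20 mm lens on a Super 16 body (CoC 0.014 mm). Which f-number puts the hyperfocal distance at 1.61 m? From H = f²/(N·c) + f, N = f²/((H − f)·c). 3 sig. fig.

f/18

Rearrange H = f²/(N·c) + f for N: N = f² / ((H − f)·c).
N = 20² / ((1610 − 20) × 0.014) = 400 / 22.26 ≈ 18.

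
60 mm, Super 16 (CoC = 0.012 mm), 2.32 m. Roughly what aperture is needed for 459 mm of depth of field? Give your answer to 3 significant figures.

Write h = H − f = f²/(N·c). The thin-lens limits are Dn = s·h/(h + (s−f)) and Df = s·h/(h − (s−f)), so DoF = Df − Dn = 2·s·(s−f)·h / (h² − (s−f)²).
That is a quadratic in h: DoF·h² − 2·s·(s−f)·h − DoF·(s−f)² = 0 ⇒ h = (s−f)·(s + √(s² + DoF²)) / DoF = 2260 × (2320 + √(2320² + 459²)) / 459 = 2260 × (2320 + 2364.97) / 459 ≈ 23068 mm.
Then N = f²/(c·h) = 60² / (0.012 × 23068) = 3600 / 276.81 ≈ 13.

f/13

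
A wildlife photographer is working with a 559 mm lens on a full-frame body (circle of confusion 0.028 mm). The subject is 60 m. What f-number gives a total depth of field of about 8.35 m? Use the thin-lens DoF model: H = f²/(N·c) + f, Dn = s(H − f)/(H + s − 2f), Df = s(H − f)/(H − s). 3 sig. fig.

Write h = H − f = f²/(N·c). The thin-lens limits are Dn = s·h/(h + (s−f)) and Df = s·h/(h − (s−f)), so DoF = Df − Dn = 2·s·(s−f)·h / (h² − (s−f)²).
That is a quadratic in h: DoF·h² − 2·s·(s−f)·h − DoF·(s−f)² = 0 ⇒ h = (s−f)·(s + √(s² + DoF²)) / DoF = 59441 × (60000 + √(60000² + 8350²)) / 8350 = 59441 × (60000 + 60578.2) / 8350 ≈ 858358 mm.
Then N = f²/(c·h) = 559² / (0.028 × 858358) = 312481 / 24034 ≈ 13.

f/13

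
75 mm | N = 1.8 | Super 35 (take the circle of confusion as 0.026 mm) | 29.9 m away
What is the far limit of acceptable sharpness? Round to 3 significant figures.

Hyperfocal distance H = f²/(N·c) + f = 75²/(1.8 × 0.026) + 75 = 5625/0.0468 + 75 ≈ 120267.3 mm ≈ 120.3 m.
Far limit Df = s·(H − f)/(H − s) = 29900 × (120267.3 − 75) / (120267.3 − 29900) = 29900 × 120192.3 / 90367.3 ≈ 39768 mm ≈ 39.8 m.

39.8 m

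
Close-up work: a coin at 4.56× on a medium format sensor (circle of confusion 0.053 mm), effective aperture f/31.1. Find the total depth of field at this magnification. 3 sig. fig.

0.159 mm

At magnification m, DoF ≈ 2·N_eff·c/m² = 2 × 31.1 × 0.053 / 4.56² = 3.297 / 20.79 ≈ 0.159 mm.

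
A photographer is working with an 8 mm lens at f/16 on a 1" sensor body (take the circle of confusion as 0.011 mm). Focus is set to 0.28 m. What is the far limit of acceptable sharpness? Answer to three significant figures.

Hyperfocal distance H = f²/(N·c) + f = 8²/(16 × 0.011) + 8 = 64/0.176 + 8 ≈ 371.6 mm ≈ 0.372 m.
Far limit Df = s·(H − f)/(H − s) = 280 × (371.6 − 8) / (371.6 − 280) = 280 × 363.6 / 91.6 ≈ 1111.1 mm ≈ 1.11 m.

1.11 m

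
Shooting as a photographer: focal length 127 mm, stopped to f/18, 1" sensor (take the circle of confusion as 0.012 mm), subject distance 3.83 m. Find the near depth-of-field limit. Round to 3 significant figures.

3.65 m

Hyperfocal distance H = f²/(N·c) + f = 127²/(18 × 0.012) + 127 = 16129/0.216 + 127 ≈ 74798.3 mm ≈ 74.80 m.
Near limit Dn = s·(H − f)/(H + s − 2f) = 3830 × (74798.3 − 127) / (74798.3 + 3830 − 2 × 127) = 3830 × 74671.3 / 78374.3 ≈ 3649.0 mm ≈ 3.65 m.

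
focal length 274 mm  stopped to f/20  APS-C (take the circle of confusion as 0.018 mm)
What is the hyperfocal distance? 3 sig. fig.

Hyperfocal distance H = f²/(N·c) + f = 274²/(20 × 0.018) + 274 = 75076/0.36 + 274 ≈ 208818.4 mm ≈ 209 m.

209 m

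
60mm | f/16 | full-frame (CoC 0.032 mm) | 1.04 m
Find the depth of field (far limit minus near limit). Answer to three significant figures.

296 mm

Hyperfocal distance H = f²/(N·c) + f = 60²/(16 × 0.032) + 60 = 3600/0.512 + 60 ≈ 7091.2 mm ≈ 7.091 m.
Near limit Dn = s·(H − f)/(H + s − 2f) = 1040 × (7091.2 − 60) / (7091.2 + 1040 − 2 × 60) = 1040 × 7031.2 / 8011.2 ≈ 912.78 mm.
Far limit Df = s·(H − f)/(H − s) = 1040 × (7091.2 − 60) / (7091.2 − 1040) = 1040 × 7031.2 / 6051.2 ≈ 1208.43 mm.
Depth of field = Df − Dn = 1208.43 − 912.78 ≈ 295.65 mm.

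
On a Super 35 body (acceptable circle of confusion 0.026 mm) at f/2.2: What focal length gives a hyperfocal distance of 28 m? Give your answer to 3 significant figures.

40.0 mm

From H = f²/(N·c) + f, with f ≪ H: f ≈ √(H·N·c) = √(28000 × 2.2 × 0.026) = √1601.6 ≈ 40.02 mm.
The +f correction barely moves this — solving exactly, f² + N·c·f − N·c·H = 0 ⇒ f = (−N·c + √((N·c)² + 4·N·c·H))/2 = (−0.0572 + √6406.4)/2 ≈ 39.991 mm, so f ≈ 40.0 mm.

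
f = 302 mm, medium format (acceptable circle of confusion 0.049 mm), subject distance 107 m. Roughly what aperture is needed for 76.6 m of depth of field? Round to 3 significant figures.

Write h = H − f = f²/(N·c). The thin-lens limits are Dn = s·h/(h + (s−f)) and Df = s·h/(h − (s−f)), so DoF = Df − Dn = 2·s·(s−f)·h / (h² − (s−f)²).
That is a quadratic in h: DoF·h² − 2·s·(s−f)·h − DoF·(s−f)² = 0 ⇒ h = (s−f)·(s + √(s² + DoF²)) / DoF = 106698 × (107000 + √(107000² + 76600²)) / 76600 = 106698 × (107000 + 131592) / 76600 ≈ 332341 mm.
Then N = f²/(c·h) = 302² / (0.049 × 332341) = 91204 / 16285 ≈ 5.60.

f/5.60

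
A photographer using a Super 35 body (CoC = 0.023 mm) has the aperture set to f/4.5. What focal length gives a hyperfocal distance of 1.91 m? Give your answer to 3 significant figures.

From H = f²/(N·c) + f, with f ≪ H: f ≈ √(H·N·c) = √(1910 × 4.5 × 0.023) = √197.69 ≈ 14.06 mm.
Exact: f² + N·c·f − N·c·H = 0 ⇒ f = (−N·c + √((N·c)² + 4·N·c·H))/2 = (−0.1035 + √790.75)/2 ≈ 14.008 mm ≈ 14.0 mm.

14.0 mm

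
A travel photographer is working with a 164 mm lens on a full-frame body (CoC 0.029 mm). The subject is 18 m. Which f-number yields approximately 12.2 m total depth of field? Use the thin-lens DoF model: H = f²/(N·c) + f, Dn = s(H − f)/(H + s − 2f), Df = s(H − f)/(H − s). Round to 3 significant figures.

f/16

Write h = H − f = f²/(N·c). The thin-lens limits are Dn = s·h/(h + (s−f)) and Df = s·h/(h − (s−f)), so DoF = Df − Dn = 2·s·(s−f)·h / (h² − (s−f)²).
That is a quadratic in h: DoF·h² − 2·s·(s−f)·h − DoF·(s−f)² = 0 ⇒ h = (s−f)·(s + √(s² + DoF²)) / DoF = 17836 × (18000 + √(18000² + 12200²)) / 12200 = 17836 × (18000 + 21744.9) / 12200 ≈ 58106 mm.
Then N = f²/(c·h) = 164² / (0.029 × 58106) = 26896 / 1685.1 ≈ 16.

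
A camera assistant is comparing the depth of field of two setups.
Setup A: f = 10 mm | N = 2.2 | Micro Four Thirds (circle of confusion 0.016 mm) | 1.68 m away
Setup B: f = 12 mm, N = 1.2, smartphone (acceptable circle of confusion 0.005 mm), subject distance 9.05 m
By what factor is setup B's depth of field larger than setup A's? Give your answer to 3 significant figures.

Setup A: H = 10²/(2.2×0.016) + 10 ≈ 2850.9 mm; DoF = Df − Dn = 4076.1 − 1058.0 ≈ 3018.1 mm.
Setup B: H = 12²/(1.2×0.005) + 12 ≈ 24012.0 mm; DoF = Df − Dn = 14516.8 − 6574.2 ≈ 7942.6 mm.
Ratio = 7942.6 / 3018.1 ≈ 2.63.

2.63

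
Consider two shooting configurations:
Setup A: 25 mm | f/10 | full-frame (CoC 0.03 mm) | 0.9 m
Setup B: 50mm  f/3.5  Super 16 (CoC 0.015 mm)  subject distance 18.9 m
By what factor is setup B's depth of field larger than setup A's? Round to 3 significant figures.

Setup A: H = 25²/(10×0.03) + 25 ≈ 2108.3 mm; DoF = Df − Dn = 1551.72 − 633.80 ≈ 917.92 mm.
Setup B: H = 50²/(3.5×0.015) + 50 ≈ 47669.0 mm; DoF = Df − Dn = 31284 − 13540 ≈ 17744 mm.
Ratio = 17744 / 917.92 ≈ 19.3.

19.3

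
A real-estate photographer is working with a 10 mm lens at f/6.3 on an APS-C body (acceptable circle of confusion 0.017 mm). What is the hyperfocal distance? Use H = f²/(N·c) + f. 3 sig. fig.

Hyperfocal distance H = f²/(N·c) + f = 10²/(6.3 × 0.017) + 10 = 100/0.1071 + 10 ≈ 943.7 mm ≈ 0.944 m.

0.944 m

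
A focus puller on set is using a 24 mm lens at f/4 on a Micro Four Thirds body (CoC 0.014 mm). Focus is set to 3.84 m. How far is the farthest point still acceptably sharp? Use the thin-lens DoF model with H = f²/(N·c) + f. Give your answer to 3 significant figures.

Hyperfocal distance H = f²/(N·c) + f = 24²/(4 × 0.014) + 24 = 576/0.056 + 24 ≈ 10309.7 mm ≈ 10.31 m.
Far limit Df = s·(H − f)/(H − s) = 3840 × (10309.7 − 24) / (10309.7 − 3840) = 3840 × 10285.7 / 6469.7 ≈ 6104.9 mm ≈ 6.10 m.

6.10 m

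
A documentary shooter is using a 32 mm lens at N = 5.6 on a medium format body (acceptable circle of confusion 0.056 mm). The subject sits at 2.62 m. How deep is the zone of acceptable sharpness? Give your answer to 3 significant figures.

11.2 m

Hyperfocal distance H = f²/(N·c) + f = 32²/(5.6 × 0.056) + 32 = 1024/0.3136 + 32 ≈ 3297.3 mm ≈ 3.297 m.
Near limit Dn = s·(H − f)/(H + s − 2f) = 2620 × (3297.3 − 32) / (3297.3 + 2620 − 2 × 32) = 2620 × 3265.3 / 5853.3 ≈ 1462 mm.
Far limit Df = s·(H − f)/(H − s) = 2620 × (3297.3 − 32) / (3297.3 − 2620) = 2620 × 3265.3 / 677.3 ≈ 12631 mm.
Depth of field = Df − Dn = 12631 − 1462 ≈ 11169 mm ≈ 11.2 m.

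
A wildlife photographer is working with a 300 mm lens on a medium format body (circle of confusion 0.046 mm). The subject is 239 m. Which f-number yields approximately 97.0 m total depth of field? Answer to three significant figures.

f/1.60

Write h = H − f = f²/(N·c). The thin-lens limits are Dn = s·h/(h + (s−f)) and Df = s·h/(h − (s−f)), so DoF = Df − Dn = 2·s·(s−f)·h / (h² − (s−f)²).
That is a quadratic in h: DoF·h² − 2·s·(s−f)·h − DoF·(s−f)² = 0 ⇒ h = (s−f)·(s + √(s² + DoF²)) / DoF = 238700 × (239000 + √(239000² + 97000²)) / 97000 = 238700 × (239000 + 257934) / 97000 ≈ 1222868 mm.
Then N = f²/(c·h) = 300² / (0.046 × 1222868) = 90000 / 56252 ≈ 1.60.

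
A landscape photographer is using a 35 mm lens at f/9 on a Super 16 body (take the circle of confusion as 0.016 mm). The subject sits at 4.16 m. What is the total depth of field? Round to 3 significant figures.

5.27 m

Hyperfocal distance H = f²/(N·c) + f = 35²/(9 × 0.016) + 35 = 1225/0.144 + 35 ≈ 8541.9 mm ≈ 8.542 m.
Near limit Dn = s·(H − f)/(H + s − 2f) = 4160 × (8541.9 − 35) / (8541.9 + 4160 − 2 × 35) = 4160 × 8506.9 / 12631.9 ≈ 2801.5 mm.
Far limit Df = s·(H − f)/(H − s) = 4160 × (8541.9 − 35) / (8541.9 − 4160) = 4160 × 8506.9 / 4381.9 ≈ 8076.1 mm.
Depth of field = Df − Dn = 8076.1 − 2801.5 ≈ 5274.6 mm ≈ 5.27 m.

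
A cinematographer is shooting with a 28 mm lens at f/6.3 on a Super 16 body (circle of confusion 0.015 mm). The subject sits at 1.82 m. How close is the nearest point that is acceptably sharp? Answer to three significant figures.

1.50 m

Hyperfocal distance H = f²/(N·c) + f = 28²/(6.3 × 0.015) + 28 = 784/0.0945 + 28 ≈ 8324.3 mm ≈ 8.324 m.
Near limit Dn = s·(H − f)/(H + s − 2f) = 1820 × (8324.3 − 28) / (8324.3 + 1820 − 2 × 28) = 1820 × 8296.3 / 10088.3 ≈ 1496.7 mm ≈ 1.50 m.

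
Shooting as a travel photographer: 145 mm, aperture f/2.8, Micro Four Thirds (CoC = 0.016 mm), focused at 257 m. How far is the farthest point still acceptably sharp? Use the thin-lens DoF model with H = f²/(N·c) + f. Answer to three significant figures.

Hyperfocal distance H = f²/(N·c) + f = 145²/(2.8 × 0.016) + 145 = 21025/0.0448 + 145 ≈ 469453.0 mm ≈ 469.5 m.
Far limit Df = s·(H − f)/(H − s) = 257000 × (469453.0 − 145) / (469453.0 − 257000) = 257000 × 469308.0 / 212453.0 ≈ 567712 mm ≈ 568 m.

568 m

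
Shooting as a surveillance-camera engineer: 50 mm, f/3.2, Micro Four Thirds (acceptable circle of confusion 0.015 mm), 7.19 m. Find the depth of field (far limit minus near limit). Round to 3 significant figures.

Hyperfocal distance H = f²/(N·c) + f = 50²/(3.2 × 0.015) + 50 = 2500/0.048 + 50 ≈ 52133.3 mm ≈ 52.13 m.
Near limit Dn = s·(H − f)/(H + s − 2f) = 7190 × (52133.3 − 50) / (52133.3 + 7190 − 2 × 50) = 7190 × 52083.3 / 59223.3 ≈ 6323.2 mm.
Far limit Df = s·(H − f)/(H − s) = 7190 × (52133.3 − 50) / (52133.3 − 7190) = 7190 × 52083.3 / 44943.3 ≈ 8332.3 mm.
Depth of field = Df − Dn = 8332.3 − 6323.2 ≈ 2009.1 mm ≈ 2.01 m.

2.01 m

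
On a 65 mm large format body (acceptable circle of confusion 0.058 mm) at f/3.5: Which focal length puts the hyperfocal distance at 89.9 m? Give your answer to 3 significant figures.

From H = f²/(N·c) + f, with f ≪ H: f ≈ √(H·N·c) = √(89900 × 3.5 × 0.058) = √18250 ≈ 135.1 mm.
The +f correction barely moves this — solving exactly, f² + N·c·f − N·c·H = 0 ⇒ f = (−N·c + √((N·c)² + 4·N·c·H))/2 = (−0.203 + √72999)/2 ≈ 134.99 mm, so f ≈ 135 mm.

135 mm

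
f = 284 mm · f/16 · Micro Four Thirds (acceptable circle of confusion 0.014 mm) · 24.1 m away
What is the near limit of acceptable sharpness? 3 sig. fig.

22.6 m

Hyperfocal distance H = f²/(N·c) + f = 284²/(16 × 0.014) + 284 = 80656/0.224 + 284 ≈ 360355.4 mm ≈ 360.4 m.
Near limit Dn = s·(H − f)/(H + s − 2f) = 24100 × (360355.4 − 284) / (360355.4 + 24100 − 2 × 284) = 24100 × 360071.4 / 383887.4 ≈ 22605 mm ≈ 22.6 m.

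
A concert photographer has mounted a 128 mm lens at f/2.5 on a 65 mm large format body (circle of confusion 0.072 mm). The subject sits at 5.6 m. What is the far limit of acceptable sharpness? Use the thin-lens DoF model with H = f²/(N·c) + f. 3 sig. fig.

5.96 m

Hyperfocal distance H = f²/(N·c) + f = 128²/(2.5 × 0.072) + 128 = 16384/0.18 + 128 ≈ 91150.2 mm ≈ 91.15 m.
Far limit Df = s·(H − f)/(H − s) = 5600 × (91150.2 − 128) / (91150.2 − 5600) = 5600 × 91022.2 / 85550.2 ≈ 5958.2 mm ≈ 5.96 m.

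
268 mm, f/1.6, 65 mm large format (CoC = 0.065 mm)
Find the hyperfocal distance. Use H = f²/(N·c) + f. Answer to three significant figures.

691 m

Hyperfocal distance H = f²/(N·c) + f = 268²/(1.6 × 0.065) + 268 = 71824/0.104 + 268 ≈ 690883.4 mm ≈ 691 m.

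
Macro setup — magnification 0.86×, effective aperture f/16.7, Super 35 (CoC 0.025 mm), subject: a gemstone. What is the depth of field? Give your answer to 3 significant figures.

1.13 mm

At magnification m, DoF ≈ 2·N_eff·c/m² = 2 × 16.7 × 0.025 / 0.86² = 0.835 / 0.7396 ≈ 1.13 mm.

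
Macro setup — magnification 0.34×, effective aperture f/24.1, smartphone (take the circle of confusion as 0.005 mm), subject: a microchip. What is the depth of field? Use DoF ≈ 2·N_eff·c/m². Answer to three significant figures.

2.08 mm

At magnification m, DoF ≈ 2·N_eff·c/m² = 2 × 24.1 × 0.005 / 0.34² = 0.241 / 0.1156 ≈ 2.08 mm.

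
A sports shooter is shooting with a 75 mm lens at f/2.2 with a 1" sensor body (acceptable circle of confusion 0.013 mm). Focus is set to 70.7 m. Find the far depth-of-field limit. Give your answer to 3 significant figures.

110 m

Hyperfocal distance H = f²/(N·c) + f = 75²/(2.2 × 0.013) + 75 = 5625/0.0286 + 75 ≈ 196753.3 mm ≈ 196.8 m.
Far limit Df = s·(H − f)/(H − s) = 70700 × (196753.3 − 75) / (196753.3 − 70700) = 70700 × 196678.3 / 126053.3 ≈ 110312 mm ≈ 110 m.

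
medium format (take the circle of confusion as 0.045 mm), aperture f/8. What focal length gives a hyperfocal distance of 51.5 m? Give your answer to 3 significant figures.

136 mm

From H = f²/(N·c) + f, with f ≪ H: f ≈ √(H·N·c) = √(51500 × 8 × 0.045) = √18540 ≈ 136.2 mm.
The +f correction barely moves this — solving exactly, f² + N·c·f − N·c·H = 0 ⇒ f = (−N·c + √((N·c)² + 4·N·c·H))/2 = (−0.36 + √74160)/2 ≈ 135.98 mm, so f ≈ 136 mm.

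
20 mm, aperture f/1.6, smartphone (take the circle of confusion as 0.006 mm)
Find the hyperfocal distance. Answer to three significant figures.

41.7 m

Hyperfocal distance H = f²/(N·c) + f = 20²/(1.6 × 0.006) + 20 = 400/0.0096 + 20 ≈ 41686.7 mm ≈ 41.7 m.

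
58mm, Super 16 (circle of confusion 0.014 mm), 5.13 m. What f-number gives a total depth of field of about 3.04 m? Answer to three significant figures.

f/13

Write h = H − f = f²/(N·c). The thin-lens limits are Dn = s·h/(h + (s−f)) and Df = s·h/(h − (s−f)), so DoF = Df − Dn = 2·s·(s−f)·h / (h² − (s−f)²).
That is a quadratic in h: DoF·h² − 2·s·(s−f)·h − DoF·(s−f)² = 0 ⇒ h = (s−f)·(s + √(s² + DoF²)) / DoF = 5072 × (5130 + √(5130² + 3040²)) / 3040 = 5072 × (5130 + 5963.09) / 3040 ≈ 18508 mm.
Then N = f²/(c·h) = 58² / (0.014 × 18508) = 3364 / 259.11 ≈ 13.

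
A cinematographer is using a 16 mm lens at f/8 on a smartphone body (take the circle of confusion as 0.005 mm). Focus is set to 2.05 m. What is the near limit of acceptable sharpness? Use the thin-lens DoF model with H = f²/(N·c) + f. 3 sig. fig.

Hyperfocal distance H = f²/(N·c) + f = 16²/(8 × 0.005) + 16 = 256/0.04 + 16 ≈ 6416.0 mm ≈ 6.416 m.
Near limit Dn = s·(H − f)/(H + s − 2f) = 2050 × (6416.0 − 16) / (6416.0 + 2050 − 2 × 16) = 2050 × 6400.0 / 8434.0 ≈ 1555.6 mm ≈ 1.56 m.

1.56 m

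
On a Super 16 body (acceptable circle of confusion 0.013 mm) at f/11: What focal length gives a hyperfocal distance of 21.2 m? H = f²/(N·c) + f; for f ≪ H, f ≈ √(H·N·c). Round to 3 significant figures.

From H = f²/(N·c) + f, with f ≪ H: f ≈ √(H·N·c) = √(21200 × 11 × 0.013) = √3031.6 ≈ 55.06 mm.
Exact: f² + N·c·f − N·c·H = 0 ⇒ f = (−N·c + √((N·c)² + 4·N·c·H))/2 = (−0.143 + √12126)/2 ≈ 54.989 mm ≈ 55.0 mm.

55.0 mm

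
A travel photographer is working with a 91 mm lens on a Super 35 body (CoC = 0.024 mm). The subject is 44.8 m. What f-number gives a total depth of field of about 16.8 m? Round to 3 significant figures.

f/1.40

Write h = H − f = f²/(N·c). The thin-lens limits are Dn = s·h/(h + (s−f)) and Df = s·h/(h − (s−f)), so DoF = Df − Dn = 2·s·(s−f)·h / (h² − (s−f)²).
That is a quadratic in h: DoF·h² − 2·s·(s−f)·h − DoF·(s−f)² = 0 ⇒ h = (s−f)·(s + √(s² + DoF²)) / DoF = 44709 × (44800 + √(44800² + 16800²)) / 16800 = 44709 × (44800 + 47846.4) / 16800 ≈ 246555 mm.
Then N = f²/(c·h) = 91² / (0.024 × 246555) = 8281 / 5917.3 ≈ 1.40.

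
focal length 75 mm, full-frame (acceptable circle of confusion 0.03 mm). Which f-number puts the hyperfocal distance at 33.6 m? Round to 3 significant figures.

f/5.59

Rearrange H = f²/(N·c) + f for N: N = f² / ((H − f)·c).
N = 75² / ((33600 − 75) × 0.03) = 5625 / 1006 ≈ 5.59.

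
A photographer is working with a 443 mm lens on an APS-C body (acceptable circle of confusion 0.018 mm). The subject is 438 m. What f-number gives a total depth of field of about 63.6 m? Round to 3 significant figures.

Write h = H − f = f²/(N·c). The thin-lens limits are Dn = s·h/(h + (s−f)) and Df = s·h/(h − (s−f)), so DoF = Df − Dn = 2·s·(s−f)·h / (h² − (s−f)²).
That is a quadratic in h: DoF·h² − 2·s·(s−f)·h − DoF·(s−f)² = 0 ⇒ h = (s−f)·(s + √(s² + DoF²)) / DoF = 437557 × (438000 + √(438000² + 63600²)) / 63600 = 437557 × (438000 + 442593) / 63600 ≈ 6058331 mm.
Then N = f²/(c·h) = 443² / (0.018 × 6058331) = 196249 / 109050 ≈ 1.80.

f/1.80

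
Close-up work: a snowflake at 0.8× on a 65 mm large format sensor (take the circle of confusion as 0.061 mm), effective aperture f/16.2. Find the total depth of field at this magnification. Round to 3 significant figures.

3.09 mm

At magnification m, DoF ≈ 2·N_eff·c/m² = 2 × 16.2 × 0.061 / 0.8² = 1.976 / 0.64 ≈ 3.09 mm.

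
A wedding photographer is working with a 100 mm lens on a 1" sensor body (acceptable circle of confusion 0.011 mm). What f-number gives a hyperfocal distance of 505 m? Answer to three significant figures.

Rearrange H = f²/(N·c) + f for N: N = f² / ((H − f)·c).
N = 100² / ((505000 − 100) × 0.011) = 10000 / 5554 ≈ 1.80.

f/1.80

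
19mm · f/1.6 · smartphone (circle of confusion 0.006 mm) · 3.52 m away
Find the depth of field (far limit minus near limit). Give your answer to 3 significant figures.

Hyperfocal distance H = f²/(N·c) + f = 19²/(1.6 × 0.006) + 19 = 361/0.0096 + 19 ≈ 37623.2 mm ≈ 37.62 m.
Near limit Dn = s·(H − f)/(H + s − 2f) = 3520 × (37623.2 − 19) / (37623.2 + 3520 − 2 × 19) = 3520 × 37604.2 / 41105.2 ≈ 3220.20 mm.
Far limit Df = s·(H − f)/(H − s) = 3520 × (37623.2 − 19) / (37623.2 − 3520) = 3520 × 37604.2 / 34103.2 ≈ 3881.36 mm.
Depth of field = Df − Dn = 3881.36 − 3220.20 ≈ 661.16 mm ≈ 0.661 m.

0.661 m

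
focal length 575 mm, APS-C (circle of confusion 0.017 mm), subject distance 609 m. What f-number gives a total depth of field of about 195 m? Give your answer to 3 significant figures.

Write h = H − f = f²/(N·c). The thin-lens limits are Dn = s·h/(h + (s−f)) and Df = s·h/(h − (s−f)), so DoF = Df − Dn = 2·s·(s−f)·h / (h² − (s−f)²).
That is a quadratic in h: DoF·h² − 2·s·(s−f)·h − DoF·(s−f)² = 0 ⇒ h = (s−f)·(s + √(s² + DoF²)) / DoF = 608425 × (609000 + √(609000² + 195000²)) / 195000 = 608425 × (609000 + 639458) / 195000 ≈ 3895348 mm.
Then N = f²/(c·h) = 575² / (0.017 × 3895348) = 330625 / 66221 ≈ 4.99.

f/4.99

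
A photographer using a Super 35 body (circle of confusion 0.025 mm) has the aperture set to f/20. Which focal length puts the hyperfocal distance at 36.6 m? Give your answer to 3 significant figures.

From H = f²/(N·c) + f, with f ≪ H: f ≈ √(H·N·c) = √(36600 × 20 × 0.025) = √18300 ≈ 135.3 mm.
The +f correction barely moves this — solving exactly, f² + N·c·f − N·c·H = 0 ⇒ f = (−N·c + √((N·c)² + 4·N·c·H))/2 = (−0.5 + √73200)/2 ≈ 135.03 mm, so f ≈ 135 mm.

135 mm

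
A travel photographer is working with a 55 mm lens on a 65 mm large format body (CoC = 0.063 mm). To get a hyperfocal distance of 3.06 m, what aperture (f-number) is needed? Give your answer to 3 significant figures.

Rearrange H = f²/(N·c) + f for N: N = f² / ((H − f)·c).
N = 55² / ((3060 − 55) × 0.063) = 3025 / 189.3 ≈ 16.

f/16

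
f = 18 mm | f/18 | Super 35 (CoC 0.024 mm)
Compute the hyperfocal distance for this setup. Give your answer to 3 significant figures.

Hyperfocal distance H = f²/(N·c) + f = 18²/(18 × 0.024) + 18 = 324/0.432 + 18 ≈ 768.0 mm ≈ 0.768 m.

0.768 m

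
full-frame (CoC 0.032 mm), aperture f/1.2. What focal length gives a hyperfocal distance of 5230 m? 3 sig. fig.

448 mm

From H = f²/(N·c) + f, with f ≪ H: f ≈ √(H·N·c) = √(5230000 × 1.2 × 0.032) = √200832 ≈ 448.1 mm.
The +f correction barely moves this — solving exactly, f² + N·c·f − N·c·H = 0 ⇒ f = (−N·c + √((N·c)² + 4·N·c·H))/2 = (−0.0384 + √803328)/2 ≈ 448.12 mm, so f ≈ 448 mm.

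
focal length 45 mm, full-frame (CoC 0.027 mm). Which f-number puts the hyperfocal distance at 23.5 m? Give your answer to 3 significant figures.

Rearrange H = f²/(N·c) + f for N: N = f² / ((H − f)·c).
N = 45² / ((23500 − 45) × 0.027) = 2025 / 633.3 ≈ 3.20.

f/3.20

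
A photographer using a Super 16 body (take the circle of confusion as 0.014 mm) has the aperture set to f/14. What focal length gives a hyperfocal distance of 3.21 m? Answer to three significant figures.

25.0 mm

From H = f²/(N·c) + f, with f ≪ H: f ≈ √(H·N·c) = √(3210 × 14 × 0.014) = √629.16 ≈ 25.08 mm.
Exact: f² + N·c·f − N·c·H = 0 ⇒ f = (−N·c + √((N·c)² + 4·N·c·H))/2 = (−0.196 + √2516.7)/2 ≈ 24.985 mm ≈ 25.0 mm.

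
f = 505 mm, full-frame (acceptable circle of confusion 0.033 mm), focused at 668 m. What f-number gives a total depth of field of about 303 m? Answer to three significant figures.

Write h = H − f = f²/(N·c). The thin-lens limits are Dn = s·h/(h + (s−f)) and Df = s·h/(h − (s−f)), so DoF = Df − Dn = 2·s·(s−f)·h / (h² − (s−f)²).
That is a quadratic in h: DoF·h² − 2·s·(s−f)·h − DoF·(s−f)² = 0 ⇒ h = (s−f)·(s + √(s² + DoF²)) / DoF = 667495 × (668000 + √(668000² + 303000²)) / 303000 = 667495 × (668000 + 733507) / 303000 ≈ 3087456 mm.
Then N = f²/(c·h) = 505² / (0.033 × 3087456) = 255025 / 101886 ≈ 2.50.

f/2.50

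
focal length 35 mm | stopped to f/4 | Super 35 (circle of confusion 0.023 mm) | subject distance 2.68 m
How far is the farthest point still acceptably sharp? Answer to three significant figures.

3.34 m

Hyperfocal distance H = f²/(N·c) + f = 35²/(4 × 0.023) + 35 = 1225/0.092 + 35 ≈ 13350.2 mm ≈ 13.35 m.
Far limit Df = s·(H − f)/(H − s) = 2680 × (13350.2 − 35) / (13350.2 − 2680) = 2680 × 13315.2 / 10670.2 ≈ 3344.3 mm ≈ 3.34 m.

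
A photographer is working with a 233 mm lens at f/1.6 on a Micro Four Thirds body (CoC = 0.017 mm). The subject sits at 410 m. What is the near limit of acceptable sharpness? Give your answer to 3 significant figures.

Hyperfocal distance H = f²/(N·c) + f = 233²/(1.6 × 0.017) + 233 = 54289/0.0272 + 233 ≈ 1996152.1 mm ≈ 1996 m.
Near limit Dn = s·(H − f)/(H + s − 2f) = 410000 × (1996152.1 − 233) / (1996152.1 + 410000 − 2 × 233) = 410000 × 1995919.1 / 2405686.1 ≈ 340164 mm ≈ 340 m.

340 m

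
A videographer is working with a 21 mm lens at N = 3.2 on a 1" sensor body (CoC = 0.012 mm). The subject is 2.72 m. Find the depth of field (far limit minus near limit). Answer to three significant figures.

1.35 m

Hyperfocal distance H = f²/(N·c) + f = 21²/(3.2 × 0.012) + 21 = 441/0.0384 + 21 ≈ 11505.4 mm ≈ 11.51 m.
Near limit Dn = s·(H − f)/(H + s − 2f) = 2720 × (11505.4 − 21) / (11505.4 + 2720 − 2 × 21) = 2720 × 11484.4 / 14183.4 ≈ 2202.4 mm.
Far limit Df = s·(H − f)/(H − s) = 2720 × (11505.4 − 21) / (11505.4 − 2720) = 2720 × 11484.4 / 8785.4 ≈ 3555.6 mm.
Depth of field = Df − Dn = 3555.6 − 2202.4 ≈ 1353.2 mm ≈ 1.35 m.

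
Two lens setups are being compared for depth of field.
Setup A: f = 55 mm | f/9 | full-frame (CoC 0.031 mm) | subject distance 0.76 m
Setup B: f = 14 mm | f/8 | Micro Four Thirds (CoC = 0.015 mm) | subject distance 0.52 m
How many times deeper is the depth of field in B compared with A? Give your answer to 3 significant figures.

Setup A: H = 55²/(9×0.031) + 55 ≈ 10897.3 mm; DoF = Df − Dn = 812.854 − 713.600 ≈ 99.254 mm.
Setup B: H = 14²/(8×0.015) + 14 ≈ 1647.3 mm; DoF = Df − Dn = 753.40 − 397.01 ≈ 356.39 mm.
Ratio = 356.39 / 99.254 ≈ 3.59.

3.59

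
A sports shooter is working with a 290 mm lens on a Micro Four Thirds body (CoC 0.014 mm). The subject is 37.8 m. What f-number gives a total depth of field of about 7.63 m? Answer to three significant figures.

Write h = H − f = f²/(N·c). The thin-lens limits are Dn = s·h/(h + (s−f)) and Df = s·h/(h − (s−f)), so DoF = Df − Dn = 2·s·(s−f)·h / (h² − (s−f)²).
That is a quadratic in h: DoF·h² − 2·s·(s−f)·h − DoF·(s−f)² = 0 ⇒ h = (s−f)·(s + √(s² + DoF²)) / DoF = 37510 × (37800 + √(37800² + 7630²)) / 7630 = 37510 × (37800 + 38562.4) / 7630 ≈ 375407 mm.
Then N = f²/(c·h) = 290² / (0.014 × 375407) = 84100 / 5255.7 ≈ 16.

f/16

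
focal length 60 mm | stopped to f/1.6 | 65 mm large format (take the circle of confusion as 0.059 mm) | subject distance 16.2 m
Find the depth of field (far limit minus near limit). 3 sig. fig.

Hyperfocal distance H = f²/(N·c) + f = 60²/(1.6 × 0.059) + 60 = 3600/0.0944 + 60 ≈ 38195.6 mm ≈ 38.20 m.
Near limit Dn = s·(H − f)/(H + s − 2f) = 16200 × (38195.6 − 60) / (38195.6 + 16200 − 2 × 60) = 16200 × 38135.6 / 54275.6 ≈ 11383 mm.
Far limit Df = s·(H − f)/(H − s) = 16200 × (38195.6 − 60) / (38195.6 − 16200) = 16200 × 38135.6 / 21995.6 ≈ 28087 mm.
Depth of field = Df − Dn = 28087 − 11383 ≈ 16704 mm ≈ 16.7 m.

16.7 m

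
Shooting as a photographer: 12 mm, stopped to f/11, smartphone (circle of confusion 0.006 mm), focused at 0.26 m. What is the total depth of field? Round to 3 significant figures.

59.9 mm

Hyperfocal distance H = f²/(N·c) + f = 12²/(11 × 0.006) + 12 = 144/0.066 + 12 ≈ 2193.8 mm ≈ 2.194 m.
Near limit Dn = s·(H − f)/(H + s − 2f) = 260 × (2193.8 − 12) / (2193.8 + 260 − 2 × 12) = 260 × 2181.8 / 2429.8 ≈ 233.463 mm.
Far limit Df = s·(H − f)/(H − s) = 260 × (2193.8 − 12) / (2193.8 − 260) = 260 × 2181.8 / 1933.8 ≈ 293.343 mm.
Depth of field = Df − Dn = 293.343 − 233.463 ≈ 59.880 mm.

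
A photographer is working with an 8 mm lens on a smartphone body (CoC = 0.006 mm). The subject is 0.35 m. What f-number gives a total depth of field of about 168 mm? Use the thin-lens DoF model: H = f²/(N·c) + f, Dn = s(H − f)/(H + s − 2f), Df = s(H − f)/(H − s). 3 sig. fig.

f/7.10

Write h = H − f = f²/(N·c). The thin-lens limits are Dn = s·h/(h + (s−f)) and Df = s·h/(h − (s−f)), so DoF = Df − Dn = 2·s·(s−f)·h / (h² − (s−f)²).
That is a quadratic in h: DoF·h² − 2·s·(s−f)·h − DoF·(s−f)² = 0 ⇒ h = (s−f)·(s + √(s² + DoF²)) / DoF = 342 × (350 + √(350² + 168²)) / 168 = 342 × (350 + 388.232) / 168 ≈ 1502.8 mm.
Then N = f²/(c·h) = 8² / (0.006 × 1502.8) = 64 / 9.0170 ≈ 7.10.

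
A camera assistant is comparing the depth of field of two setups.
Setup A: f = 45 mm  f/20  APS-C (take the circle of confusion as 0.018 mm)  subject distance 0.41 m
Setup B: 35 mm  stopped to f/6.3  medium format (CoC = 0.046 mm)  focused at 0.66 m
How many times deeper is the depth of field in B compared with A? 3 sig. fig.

Setup A: H = 45²/(20×0.018) + 45 ≈ 5670.0 mm; DoF = Df − Dn = 438.451 − 385.017 ≈ 53.434 mm.
Setup B: H = 35²/(6.3×0.046) + 35 ≈ 4262.1 mm; DoF = Df − Dn = 774.52 − 574.98 ≈ 199.54 mm.
Ratio = 199.54 / 53.434 ≈ 3.73.

3.73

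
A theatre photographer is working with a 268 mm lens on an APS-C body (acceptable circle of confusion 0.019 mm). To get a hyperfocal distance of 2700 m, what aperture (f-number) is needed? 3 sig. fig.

f/1.40

Rearrange H = f²/(N·c) + f for N: N = f² / ((H − f)·c).
N = 268² / ((2700000 − 268) × 0.019) = 71824 / 51295 ≈ 1.40.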